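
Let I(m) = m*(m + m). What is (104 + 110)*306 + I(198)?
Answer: 143892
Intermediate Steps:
I(m) = 2*m² (I(m) = m*(2*m) = 2*m²)
(104 + 110)*306 + I(198) = (104 + 110)*306 + 2*198² = 214*306 + 2*39204 = 65484 + 78408 = 143892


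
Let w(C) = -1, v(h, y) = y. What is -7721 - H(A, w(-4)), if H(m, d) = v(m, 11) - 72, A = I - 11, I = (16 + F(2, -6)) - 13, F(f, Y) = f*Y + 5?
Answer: -7660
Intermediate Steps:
F(f, Y) = 5 + Y*f (F(f, Y) = Y*f + 5 = 5 + Y*f)
I = -4 (I = (16 + (5 - 6*2)) - 13 = (16 + (5 - 12)) - 13 = (16 - 7) - 13 = 9 - 13 = -4)
A = -15 (A = -4 - 11 = -15)
H(m, d) = -61 (H(m, d) = 11 - 72 = -61)
-7721 - H(A, w(-4)) = -7721 - 1*(-61) = -7721 + 61 = -7660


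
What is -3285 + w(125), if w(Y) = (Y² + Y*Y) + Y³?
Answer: 1981090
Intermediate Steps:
w(Y) = Y³ + 2*Y² (w(Y) = (Y² + Y²) + Y³ = 2*Y² + Y³ = Y³ + 2*Y²)
-3285 + w(125) = -3285 + 125²*(2 + 125) = -3285 + 15625*127 = -3285 + 1984375 = 1981090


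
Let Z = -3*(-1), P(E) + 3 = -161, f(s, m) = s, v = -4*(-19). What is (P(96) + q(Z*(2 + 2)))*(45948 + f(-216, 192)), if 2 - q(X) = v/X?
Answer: -7698220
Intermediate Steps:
v = 76
P(E) = -164 (P(E) = -3 - 161 = -164)
Z = 3
q(X) = 2 - 76/X
(P(96) + q(Z*(2 + 2)))*(45948 + f(-216, 192)) = (-164 + (2 - 76*1/(3*(2 + 2))))*(45948 - 216) = (-164 + (2 - 76/(3*4)))*45732 = (-164 + (2 - 76/12))*45732 = (-164 + (2 - 76*1/12))*45732 = (-164 + (2 - 19/3))*45732 = (-164 - 13/3)*45732 = -505/3*45732 = -7698220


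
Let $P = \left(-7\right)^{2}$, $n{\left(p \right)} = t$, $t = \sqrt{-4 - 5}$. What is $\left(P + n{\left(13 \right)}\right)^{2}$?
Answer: $2392 + 294 i \approx 2392.0 + 294.0 i$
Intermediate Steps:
$t = 3 i$ ($t = \sqrt{-9} = 3 i \approx 3.0 i$)
$n{\left(p \right)} = 3 i$
$P = 49$
$\left(P + n{\left(13 \right)}\right)^{2} = \left(49 + 3 i\right)^{2}$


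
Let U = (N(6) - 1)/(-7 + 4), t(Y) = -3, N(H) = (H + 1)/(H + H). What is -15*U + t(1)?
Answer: -61/12 ≈ -5.0833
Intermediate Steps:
N(H) = (1 + H)/(2*H) (N(H) = (1 + H)/((2*H)) = (1 + H)*(1/(2*H)) = (1 + H)/(2*H))
U = 5/36 (U = ((½)*(1 + 6)/6 - 1)/(-7 + 4) = ((½)*(⅙)*7 - 1)/(-3) = (7/12 - 1)*(-⅓) = -5/12*(-⅓) = 5/36 ≈ 0.13889)
-15*U + t(1) = -15*5/36 - 3 = -25/12 - 3 = -61/12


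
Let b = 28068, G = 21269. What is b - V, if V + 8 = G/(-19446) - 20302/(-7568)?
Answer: 1032909018007/36791832 ≈ 28074.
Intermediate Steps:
V = -235877431/36791832 (V = -8 + (21269/(-19446) - 20302/(-7568)) = -8 + (21269*(-1/19446) - 20302*(-1/7568)) = -8 + (-21269/19446 + 10151/3784) = -8 + 58457225/36791832 = -235877431/36791832 ≈ -6.4111)
b - V = 28068 - 1*(-235877431/36791832) = 28068 + 235877431/36791832 = 1032909018007/36791832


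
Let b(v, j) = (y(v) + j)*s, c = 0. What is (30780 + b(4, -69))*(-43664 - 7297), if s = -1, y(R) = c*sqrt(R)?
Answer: -1572095889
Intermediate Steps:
y(R) = 0 (y(R) = 0*sqrt(R) = 0)
b(v, j) = -j (b(v, j) = (0 + j)*(-1) = j*(-1) = -j)
(30780 + b(4, -69))*(-43664 - 7297) = (30780 - 1*(-69))*(-43664 - 7297) = (30780 + 69)*(-50961) = 30849*(-50961) = -1572095889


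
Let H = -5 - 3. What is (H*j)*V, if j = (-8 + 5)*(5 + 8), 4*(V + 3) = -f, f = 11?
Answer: -1794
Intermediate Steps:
V = -23/4 (V = -3 + (-1*11)/4 = -3 + (¼)*(-11) = -3 - 11/4 = -23/4 ≈ -5.7500)
j = -39 (j = -3*13 = -39)
H = -8
(H*j)*V = -8*(-39)*(-23/4) = 312*(-23/4) = -1794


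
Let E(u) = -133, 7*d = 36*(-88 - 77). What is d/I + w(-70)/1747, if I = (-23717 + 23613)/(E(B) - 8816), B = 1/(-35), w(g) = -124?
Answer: -23216368523/317954 ≈ -73018.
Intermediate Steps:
B = -1/35 ≈ -0.028571
d = -5940/7 (d = (36*(-88 - 77))/7 = (36*(-165))/7 = (⅐)*(-5940) = -5940/7 ≈ -848.57)
I = 104/8949 (I = (-23717 + 23613)/(-133 - 8816) = -104/(-8949) = -104*(-1/8949) = 104/8949 ≈ 0.011621)
d/I + w(-70)/1747 = -5940/(7*104/8949) - 124/1747 = -5940/7*8949/104 - 124*1/1747 = -13289265/182 - 124/1747 = -23216368523/317954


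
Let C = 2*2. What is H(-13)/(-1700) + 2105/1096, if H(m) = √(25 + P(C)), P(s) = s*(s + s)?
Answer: 2105/1096 - √57/1700 ≈ 1.9162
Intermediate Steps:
C = 4
P(s) = 2*s² (P(s) = s*(2*s) = 2*s²)
H(m) = √57 (H(m) = √(25 + 2*4²) = √(25 + 2*16) = √(25 + 32) = √57)
H(-13)/(-1700) + 2105/1096 = √57/(-1700) + 2105/1096 = √57*(-1/1700) + 2105*(1/1096) = -√57/1700 + 2105/1096 = 2105/1096 - √57/1700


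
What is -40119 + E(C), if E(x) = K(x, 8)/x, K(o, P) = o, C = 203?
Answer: -40118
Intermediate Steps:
E(x) = 1 (E(x) = x/x = 1)
-40119 + E(C) = -40119 + 1 = -40118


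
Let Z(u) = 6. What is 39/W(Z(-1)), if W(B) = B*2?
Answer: 13/4 ≈ 3.2500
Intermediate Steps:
W(B) = 2*B
39/W(Z(-1)) = 39/((2*6)) = 39/12 = 39*(1/12) = 13/4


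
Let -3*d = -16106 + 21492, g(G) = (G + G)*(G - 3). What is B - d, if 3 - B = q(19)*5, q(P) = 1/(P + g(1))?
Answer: 1798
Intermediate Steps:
g(G) = 2*G*(-3 + G) (g(G) = (2*G)*(-3 + G) = 2*G*(-3 + G))
q(P) = 1/(-4 + P) (q(P) = 1/(P + 2*1*(-3 + 1)) = 1/(P + 2*1*(-2)) = 1/(P - 4) = 1/(-4 + P))
d = -5386/3 (d = -(-16106 + 21492)/3 = -⅓*5386 = -5386/3 ≈ -1795.3)
B = 8/3 (B = 3 - 5/(-4 + 19) = 3 - 5/15 = 3 - 1*⅓ = 3 - ⅓ = 8/3 ≈ 2.6667)
B - d = 8/3 - 1*(-5386/3) = 8/3 + 5386/3 = 1798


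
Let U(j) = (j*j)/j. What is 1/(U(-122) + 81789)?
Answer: 1/81667 ≈ 1.2245e-5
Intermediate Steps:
U(j) = j (U(j) = j²/j = j)
1/(U(-122) + 81789) = 1/(-122 + 81789) = 1/81667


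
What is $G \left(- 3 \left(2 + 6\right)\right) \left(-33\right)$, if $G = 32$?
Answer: $25344$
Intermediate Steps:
$G \left(- 3 \left(2 + 6\right)\right) \left(-33\right) = 32 \left(- 3 \left(2 + 6\right)\right) \left(-33\right) = 32 \left(\left(-3\right) 8\right) \left(-33\right) = 32 \left(-24\right) \left(-33\right) = \left(-768\right) \left(-33\right) = 25344$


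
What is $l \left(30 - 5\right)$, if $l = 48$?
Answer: $1200$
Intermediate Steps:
$l \left(30 - 5\right) = 48 \left(30 - 5\right) = 48 \cdot 25 = 1200$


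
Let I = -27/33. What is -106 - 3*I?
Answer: -1139/11 ≈ -103.55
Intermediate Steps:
I = -9/11 (I = -27*1/33 = -9/11 ≈ -0.81818)
-106 - 3*I = -106 - 3*(-9/11) = -106 + 27/11 = -1139/11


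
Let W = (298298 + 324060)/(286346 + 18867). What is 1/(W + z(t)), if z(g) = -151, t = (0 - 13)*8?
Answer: -305213/45464805 ≈ -0.0067132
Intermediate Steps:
t = -104 (t = -13*8 = -104)
W = 622358/305213 ≈ 2.0391
1/(W + z(t)) = 1/(622358/305213 - 151) = 1/(-45464805/305213) = -305213/45464805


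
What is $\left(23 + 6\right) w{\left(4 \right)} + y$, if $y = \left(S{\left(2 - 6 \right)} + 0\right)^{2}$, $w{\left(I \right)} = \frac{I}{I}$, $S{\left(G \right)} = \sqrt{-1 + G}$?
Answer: $24$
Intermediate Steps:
$w{\left(I \right)} = 1$
$y = -5$ ($y = \left(\sqrt{-1 + \left(2 - 6\right)} + 0\right)^{2} = \left(\sqrt{-1 - 4} + 0\right)^{2} = \left(\sqrt{-5} + 0\right)^{2} = \left(i \sqrt{5} + 0\right)^{2} = \left(i \sqrt{5}\right)^{2} = -5$)
$\left(23 + 6\right) w{\left(4 \right)} + y = \left(23 + 6\right) 1 - 5 = 29 \cdot 1 - 5 = 29 - 5 = 24$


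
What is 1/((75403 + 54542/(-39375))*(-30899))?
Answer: -39375/91737233276117 ≈ -4.2921e-10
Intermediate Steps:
1/((75403 + 54542/(-39375))*(-30899)) = -1/30899/(75403 + 54542*(-1/39375)) = -1/30899/(75403 - 54542/39375) = -1/30899/(2968938583/39375) = (39375/2968938583)*(-1/30899) = -39375/91737233276117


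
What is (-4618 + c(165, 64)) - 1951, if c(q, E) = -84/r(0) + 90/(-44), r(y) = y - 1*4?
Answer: -144101/22 ≈ -6550.0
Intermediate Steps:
r(y) = -4 + y (r(y) = y - 4 = -4 + y)
c(q, E) = 417/22 (c(q, E) = -84/(-4 + 0) + 90/(-44) = -84/(-4) + 90*(-1/44) = -84*(-¼) - 45/22 = 21 - 45/22 = 417/22)
(-4618 + c(165, 64)) - 1951 = (-4618 + 417/22) - 1951 = -101179/22 - 1951 = -144101/22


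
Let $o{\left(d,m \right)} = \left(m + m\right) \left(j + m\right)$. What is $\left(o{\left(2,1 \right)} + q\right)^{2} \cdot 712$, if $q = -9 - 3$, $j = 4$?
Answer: $2848$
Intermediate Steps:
$o{\left(d,m \right)} = 2 m \left(4 + m\right)$ ($o{\left(d,m \right)} = \left(m + m\right) \left(4 + m\right) = 2 m \left(4 + m\right)$)
$q = -12$
$\left(o{\left(2,1 \right)} + q\right)^{2} \cdot 712 = \left(2 \cdot 1 \left(4 + 1\right) - 12\right)^{2} \cdot 712 = \left(2 \cdot 1 \cdot 5 - 12\right)^{2} \cdot 712 = \left(10 - 12\right)^{2} \cdot 712 = \left(-2\right)^{2} \cdot 712 = 4 \cdot 712 = 2848$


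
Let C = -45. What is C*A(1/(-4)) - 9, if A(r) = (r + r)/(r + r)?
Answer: -54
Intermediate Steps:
A(r) = 1 (A(r) = (2*r)/((2*r)) = (2*r)*(1/(2*r)) = 1)
C*A(1/(-4)) - 9 = -45*1 - 9 = -45 - 9 = -54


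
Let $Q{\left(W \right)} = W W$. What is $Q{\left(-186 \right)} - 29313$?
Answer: $5283$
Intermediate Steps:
$Q{\left(W \right)} = W^{2}$
$Q{\left(-186 \right)} - 29313 = \left(-186\right)^{2} - 29313 = 34596 - 29313 = 5283$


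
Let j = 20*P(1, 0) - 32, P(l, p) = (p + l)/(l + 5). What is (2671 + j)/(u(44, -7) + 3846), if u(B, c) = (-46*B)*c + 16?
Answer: 7927/54090 ≈ 0.14655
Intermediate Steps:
P(l, p) = (l + p)/(5 + l)
j = -86/3 (j = 20*((1 + 0)/(5 + 1)) - 32 = 20*(1/6) - 32 = 10/3 - 32 = -86/3 ≈ -28.667)
u(B, c) = 16 - 46*B*c (u(B, c) = -46*B*c + 16 = 16 - 46*B*c)
(2671 + j)/(u(44, -7) + 3846) = (2671 - 86/3)/((16 - 46*44*(-7)) + 3846) = 7927/(3*((16 + 14168) + 3846)) = 7927/(3*(14184 + 3846)) = (7927/3)/18030 = (7927/3)*(1/18030) = 7927/54090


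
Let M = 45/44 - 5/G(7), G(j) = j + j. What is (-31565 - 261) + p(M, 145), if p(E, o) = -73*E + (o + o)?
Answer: -9728053/308 ≈ -31585.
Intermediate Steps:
G(j) = 2*j
M = 205/308 (M = 45/44 - 5/(2*7) = 45*(1/44) - 5/14 = 45/44 - 5*1/14 = 45/44 - 5/14 = 205/308 ≈ 0.66558)
p(E, o) = -73*E + 2*o
(-31565 - 261) + p(M, 145) = (-31565 - 261) + (-73*205/308 + 2*145) = -31826 + (-14965/308 + 290) = -31826 + 74355/308 = -9728053/308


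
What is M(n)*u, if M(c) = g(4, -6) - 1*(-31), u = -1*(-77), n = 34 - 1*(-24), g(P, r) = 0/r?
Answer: 2387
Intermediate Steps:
g(P, r) = 0
n = 58 (n = 34 + 24 = 58)
u = 77
M(c) = 31 (M(c) = 0 - 1*(-31) = 0 + 31 = 31)
M(n)*u = 31*77 = 2387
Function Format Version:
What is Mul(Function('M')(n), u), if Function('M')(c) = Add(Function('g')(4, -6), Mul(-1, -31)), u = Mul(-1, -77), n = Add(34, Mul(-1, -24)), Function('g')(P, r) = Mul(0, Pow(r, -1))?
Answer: 2387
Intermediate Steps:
Function('g')(P, r) = 0
n = 58 (n = Add(34, 24) = 58)
u = 77
Function('M')(c) = 31 (Function('M')(c) = Add(0, Mul(-1, -31)) = Add(0, 31) = 31)
Mul(Function('M')(n), u) = Mul(31, 77) = 2387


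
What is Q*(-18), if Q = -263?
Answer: 4734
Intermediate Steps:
Q*(-18) = -263*(-18) = 4734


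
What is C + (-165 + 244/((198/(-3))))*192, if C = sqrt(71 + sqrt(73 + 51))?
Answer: -356288/11 + sqrt(71 + 2*sqrt(31)) ≈ -32381.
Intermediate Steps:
C = sqrt(71 + 2*sqrt(31)) (C = sqrt(71 + sqrt(124)) = sqrt(71 + 2*sqrt(31)) ≈ 9.0629)
C + (-165 + 244/((198/(-3))))*192 = sqrt(71 + 2*sqrt(31)) + (-165 + 244/((198/(-3))))*192 = sqrt(71 + 2*sqrt(31)) + (-165 + 244/((198*(-1/3))))*192 = sqrt(71 + 2*sqrt(31)) + (-165 + 244/(-66))*192 = sqrt(71 + 2*sqrt(31)) + (-165 + 244*(-1/66))*192 = sqrt(71 + 2*sqrt(31)) + (-165 - 122/33)*192 = sqrt(71 + 2*sqrt(31)) - 5567/33*192 = sqrt(71 + 2*sqrt(31)) - 356288/11 = -356288/11 + sqrt(71 + 2*sqrt(31))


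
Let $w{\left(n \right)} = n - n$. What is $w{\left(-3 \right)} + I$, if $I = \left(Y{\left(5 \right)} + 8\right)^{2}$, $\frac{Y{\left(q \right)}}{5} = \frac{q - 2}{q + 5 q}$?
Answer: $\frac{289}{4} \approx 72.25$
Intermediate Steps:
$w{\left(n \right)} = 0$
$Y{\left(q \right)} = \frac{5 \left(-2 + q\right)}{6 q}$ ($Y{\left(q \right)} = 5 \frac{q - 2}{q + 5 q} = 5 \frac{-2 + q}{6 q} = \frac{5 \left(-2 + q\right)}{6 q}$)
$I = \frac{289}{4}$ ($I = \left(\frac{5 \left(-2 + 5\right)}{6 \cdot 5} + 8\right)^{2} = \left(\frac{5}{6} \cdot \frac{1}{5} \cdot 3 + 8\right)^{2} = \left(\frac{1}{2} + 8\right)^{2} = \left(\frac{17}{2}\right)^{2} = \frac{289}{4} \approx 72.25$)
$w{\left(-3 \right)} + I = 0 + \frac{289}{4} = \frac{289}{4}$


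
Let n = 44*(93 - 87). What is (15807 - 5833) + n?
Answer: 10238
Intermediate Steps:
n = 264 (n = 44*6 = 264)
(15807 - 5833) + n = (15807 - 5833) + 264 = 9974 + 264 = 10238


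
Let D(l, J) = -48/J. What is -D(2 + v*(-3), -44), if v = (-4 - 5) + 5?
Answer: -12/11 ≈ -1.0909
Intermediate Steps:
v = -4 (v = -9 + 5 = -4)
-D(2 + v*(-3), -44) = -(-48)/(-44) = -(-48)*(-1)/44 = -1*12/11 = -12/11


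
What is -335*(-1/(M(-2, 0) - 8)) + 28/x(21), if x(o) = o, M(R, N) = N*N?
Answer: -973/24 ≈ -40.542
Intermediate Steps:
M(R, N) = N²
-335*(-1/(M(-2, 0) - 8)) + 28/x(21) = -335*(-1/(0² - 8)) + 28/21 = -335*(-1/(0 - 8)) + 28*(1/21) = -335/((-8*(-1))) + 4/3 = -335/8 + 4/3 = -973/24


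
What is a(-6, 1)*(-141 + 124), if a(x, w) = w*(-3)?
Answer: 51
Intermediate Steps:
a(x, w) = -3*w
a(-6, 1)*(-141 + 124) = (-3*1)*(-141 + 124) = -3*(-17) = 51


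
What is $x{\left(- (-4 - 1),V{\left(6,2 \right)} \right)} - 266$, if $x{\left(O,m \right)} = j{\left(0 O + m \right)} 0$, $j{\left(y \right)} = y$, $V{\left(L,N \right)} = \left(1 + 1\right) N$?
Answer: $-266$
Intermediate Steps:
$V{\left(L,N \right)} = 2 N$
$x{\left(O,m \right)} = 0$ ($x{\left(O,m \right)} = \left(0 O + m\right) 0 = \left(0 + m\right) 0 = m 0 = 0$)
$x{\left(- (-4 - 1),V{\left(6,2 \right)} \right)} - 266 = 0 - 266 = -266$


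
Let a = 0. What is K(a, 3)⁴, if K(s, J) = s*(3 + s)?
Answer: 0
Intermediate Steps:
K(a, 3)⁴ = (0*(3 + 0))⁴ = (0*3)⁴ = 0⁴ = 0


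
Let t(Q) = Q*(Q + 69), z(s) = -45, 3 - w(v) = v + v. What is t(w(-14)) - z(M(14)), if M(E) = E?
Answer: 3145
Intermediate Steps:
w(v) = 3 - 2*v (w(v) = 3 - (v + v) = 3 - 2*v)
t(Q) = Q*(69 + Q)
t(w(-14)) - z(M(14)) = (3 - 2*(-14))*(69 + (3 - 2*(-14))) - 1*(-45) = (3 + 28)*(69 + (3 + 28)) + 45 = 31*(69 + 31) + 45 = 31*100 + 45 = 3100 + 45 = 3145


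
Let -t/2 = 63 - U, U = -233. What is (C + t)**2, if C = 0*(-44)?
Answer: 350464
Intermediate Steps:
C = 0
t = -592 (t = -2*(63 - 1*(-233)) = -2*(63 + 233) = -2*296 = -592)
(C + t)**2 = (0 - 592)**2 = (-592)**2 = 350464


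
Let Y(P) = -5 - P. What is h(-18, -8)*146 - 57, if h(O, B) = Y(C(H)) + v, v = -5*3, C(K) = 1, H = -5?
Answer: -3123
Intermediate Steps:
v = -15
h(O, B) = -21 (h(O, B) = (-5 - 1*1) - 15 = (-5 - 1) - 15 = -6 - 15 = -21)
h(-18, -8)*146 - 57 = -21*146 - 57 = -3066 - 57 = -3123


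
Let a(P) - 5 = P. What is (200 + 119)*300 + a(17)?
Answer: 95722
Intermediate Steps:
a(P) = 5 + P
(200 + 119)*300 + a(17) = (200 + 119)*300 + (5 + 17) = 319*300 + 22 = 95700 + 22 = 95722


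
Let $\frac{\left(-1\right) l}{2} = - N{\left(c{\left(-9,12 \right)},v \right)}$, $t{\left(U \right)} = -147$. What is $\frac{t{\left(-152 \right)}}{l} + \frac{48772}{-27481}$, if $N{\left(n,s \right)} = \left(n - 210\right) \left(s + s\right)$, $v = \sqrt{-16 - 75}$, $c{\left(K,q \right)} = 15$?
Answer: $- \frac{48772}{27481} - \frac{7 i \sqrt{91}}{3380} \approx -1.7748 - 0.019756 i$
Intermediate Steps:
$v = i \sqrt{91}$ ($v = \sqrt{-91} = i \sqrt{91} \approx 9.5394 i$)
$N{\left(n,s \right)} = 2 s \left(-210 + n\right)$ ($N{\left(n,s \right)} = \left(-210 + n\right) 2 s = 2 s \left(-210 + n\right)$)
$l = - 780 i \sqrt{91}$ ($l = - 2 \left(- 2 i \sqrt{91} \left(-210 + 15\right)\right) = - 2 \left(- 2 i \sqrt{91} \left(-195\right)\right) = - 2 \left(- \left(-390\right) i \sqrt{91}\right) = - 2 \cdot 390 i \sqrt{91} = - 780 i \sqrt{91} \approx - 7440.7 i$)
$\frac{t{\left(-152 \right)}}{l} + \frac{48772}{-27481} = - \frac{147}{\left(-780\right) i \sqrt{91}} + \frac{48772}{-27481} = - 147 \frac{i \sqrt{91}}{70980} + 48772 \left(- \frac{1}{27481}\right) = - \frac{7 i \sqrt{91}}{3380} - \frac{48772}{27481} = - \frac{48772}{27481} - \frac{7 i \sqrt{91}}{3380}$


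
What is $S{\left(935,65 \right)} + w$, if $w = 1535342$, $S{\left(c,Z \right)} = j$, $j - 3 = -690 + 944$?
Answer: $1535599$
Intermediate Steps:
$j = 257$ ($j = 3 + \left(-690 + 944\right) = 3 + 254 = 257$)
$S{\left(c,Z \right)} = 257$
$S{\left(935,65 \right)} + w = 257 + 1535342 = 1535599$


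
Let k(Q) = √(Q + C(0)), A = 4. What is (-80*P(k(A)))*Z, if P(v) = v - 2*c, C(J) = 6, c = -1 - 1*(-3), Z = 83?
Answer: 26560 - 6640*√10 ≈ 5562.5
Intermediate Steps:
c = 2 (c = -1 + 3 = 2)
k(Q) = √(6 + Q) (k(Q) = √(Q + 6) = √(6 + Q))
P(v) = -4 + v (P(v) = v - 2*2 = v - 4 = -4 + v)
(-80*P(k(A)))*Z = -80*(-4 + √(6 + 4))*83 = -80*(-4 + √10)*83 = (320 - 80*√10)*83 = 26560 - 6640*√10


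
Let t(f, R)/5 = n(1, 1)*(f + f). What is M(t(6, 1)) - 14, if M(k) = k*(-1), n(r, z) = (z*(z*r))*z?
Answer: -74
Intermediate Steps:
n(r, z) = r*z**3 (n(r, z) = (z*(r*z))*z = (r*z**2)*z = r*z**3)
t(f, R) = 10*f (t(f, R) = 5*((1*1**3)*(f + f)) = 5*((1*1)*(2*f)) = 5*(1*(2*f)) = 5*(2*f) = 10*f)
M(k) = -k
M(t(6, 1)) - 14 = -10*6 - 14 = -1*60 - 14 = -60 - 14 = -74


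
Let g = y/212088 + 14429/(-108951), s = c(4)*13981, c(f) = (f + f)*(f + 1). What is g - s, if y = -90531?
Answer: -4307494425725951/7702399896 ≈ -5.5924e+5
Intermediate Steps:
c(f) = 2*f*(1 + f) (c(f) = (2*f)*(1 + f) = 2*f*(1 + f))
s = 559240 (s = (2*4*(1 + 4))*13981 = (2*4*5)*13981 = 40*13981 = 559240)
g = -4307886911/7702399896 (g = -90531/212088 + 14429/(-108951) = -90531*1/212088 + 14429*(-1/108951) = -30177/70696 - 14429/108951 = -4307886911/7702399896 ≈ -0.55929)
g - s = -4307886911/7702399896 - 1*559240 = -4307886911/7702399896 - 559240 = -4307494425725951/7702399896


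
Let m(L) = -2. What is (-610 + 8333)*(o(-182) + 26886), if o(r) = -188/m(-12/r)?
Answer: 208366540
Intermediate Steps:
o(r) = 94 (o(r) = -188/(-2) = -188*(-½) = 94)
(-610 + 8333)*(o(-182) + 26886) = (-610 + 8333)*(94 + 26886) = 7723*26980 = 208366540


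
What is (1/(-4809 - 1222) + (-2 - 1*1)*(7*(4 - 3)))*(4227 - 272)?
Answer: -500908660/6031 ≈ -83056.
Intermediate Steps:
(1/(-4809 - 1222) + (-2 - 1*1)*(7*(4 - 3)))*(4227 - 272) = (1/(-6031) + (-2 - 1)*(7*1))*3955 = (-1/6031 - 3*7)*3955 = (-1/6031 - 21)*3955 = -126652/6031*3955 = -500908660/6031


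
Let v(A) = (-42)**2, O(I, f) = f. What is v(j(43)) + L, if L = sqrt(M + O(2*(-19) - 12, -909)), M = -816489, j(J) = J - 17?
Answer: 1764 + 3*I*sqrt(90822) ≈ 1764.0 + 904.1*I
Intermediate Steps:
j(J) = -17 + J
L = 3*I*sqrt(90822) (L = sqrt(-816489 - 909) = sqrt(-817398) = 3*I*sqrt(90822) ≈ 904.1*I)
v(A) = 1764
v(j(43)) + L = 1764 + 3*I*sqrt(90822)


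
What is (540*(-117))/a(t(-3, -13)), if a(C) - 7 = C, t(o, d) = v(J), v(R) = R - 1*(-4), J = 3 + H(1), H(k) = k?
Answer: -4212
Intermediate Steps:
J = 4 (J = 3 + 1 = 4)
v(R) = 4 + R (v(R) = R + 4 = 4 + R)
t(o, d) = 8 (t(o, d) = 4 + 4 = 8)
a(C) = 7 + C
(540*(-117))/a(t(-3, -13)) = (540*(-117))/(7 + 8) = -63180/15 = -63180*1/15 = -4212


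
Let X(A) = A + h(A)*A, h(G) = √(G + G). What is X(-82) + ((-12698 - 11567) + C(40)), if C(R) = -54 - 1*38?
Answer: -24439 - 164*I*√41 ≈ -24439.0 - 1050.1*I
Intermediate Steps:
h(G) = √2*√G (h(G) = √(2*G) = √2*√G)
C(R) = -92 (C(R) = -54 - 38 = -92)
X(A) = A + √2*A^(3/2) (X(A) = A + (√2*√A)*A = A + √2*A^(3/2))
X(-82) + ((-12698 - 11567) + C(40)) = (-82 + √2*(-82)^(3/2)) + ((-12698 - 11567) - 92) = (-82 + √2*(-82*I*√82)) + (-24265 - 92) = (-82 - 164*I*√41) - 24357 = -24439 - 164*I*√41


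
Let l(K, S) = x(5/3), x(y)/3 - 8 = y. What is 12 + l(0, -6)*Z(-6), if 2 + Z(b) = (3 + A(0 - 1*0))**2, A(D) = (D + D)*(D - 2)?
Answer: 215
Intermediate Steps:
x(y) = 24 + 3*y
A(D) = 2*D*(-2 + D) (A(D) = (2*D)*(-2 + D) = 2*D*(-2 + D))
l(K, S) = 29 (l(K, S) = 24 + 3*(5/3) = 24 + 5 = 29)
Z(b) = 7 (Z(b) = -2 + (3 + 2*(0 - 1*0)*(-2 + (0 - 1*0)))**2 = -2 + (3 + 2*(0 + 0)*(-2 + (0 + 0)))**2 = -2 + (3 + 2*0*(-2 + 0))**2 = -2 + (3 + 2*0*(-2))**2 = -2 + (3 + 0)**2 = -2 + 3**2 = -2 + 9 = 7)
12 + l(0, -6)*Z(-6) = 12 + 29*7 = 12 + 203 = 215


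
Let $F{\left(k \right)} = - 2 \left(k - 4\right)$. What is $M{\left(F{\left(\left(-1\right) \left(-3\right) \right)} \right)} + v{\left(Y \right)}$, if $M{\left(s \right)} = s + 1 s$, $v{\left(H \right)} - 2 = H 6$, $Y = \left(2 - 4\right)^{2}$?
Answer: $30$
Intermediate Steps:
$Y = 4$ ($Y = \left(-2\right)^{2} = 4$)
$v{\left(H \right)} = 2 + 6 H$ ($v{\left(H \right)} = 2 + H 6 = 2 + 6 H$)
$F{\left(k \right)} = 8 - 2 k$ ($F{\left(k \right)} = - 2 \left(-4 + k\right) = 8 - 2 k$)
$M{\left(s \right)} = 2 s$ ($M{\left(s \right)} = s + s = 2 s$)
$M{\left(F{\left(\left(-1\right) \left(-3\right) \right)} \right)} + v{\left(Y \right)} = 2 \left(8 - 2 \left(\left(-1\right) \left(-3\right)\right)\right) + \left(2 + 6 \cdot 4\right) = 2 \left(8 - 6\right) + \left(2 + 24\right) = 2 \left(8 - 6\right) + 26 = 2 \cdot 2 + 26 = 4 + 26 = 30$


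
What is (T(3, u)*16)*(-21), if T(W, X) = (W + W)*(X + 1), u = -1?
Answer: 0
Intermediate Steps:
T(W, X) = 2*W*(1 + X) (T(W, X) = (2*W)*(1 + X) = 2*W*(1 + X))
(T(3, u)*16)*(-21) = ((2*3*(1 - 1))*16)*(-21) = ((2*3*0)*16)*(-21) = (0*16)*(-21) = 0*(-21) = 0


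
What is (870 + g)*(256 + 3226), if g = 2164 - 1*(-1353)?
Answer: 15275534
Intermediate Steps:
g = 3517 (g = 2164 + 1353 = 3517)
(870 + g)*(256 + 3226) = (870 + 3517)*(256 + 3226) = 4387*3482 = 15275534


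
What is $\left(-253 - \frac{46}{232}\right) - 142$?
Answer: $- \frac{45843}{116} \approx -395.2$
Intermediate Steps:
$\left(-253 - \frac{46}{232}\right) - 142 = \left(-253 - \frac{23}{116}\right) - 142 = - \frac{29371}{116} - 142 = - \frac{45843}{116}$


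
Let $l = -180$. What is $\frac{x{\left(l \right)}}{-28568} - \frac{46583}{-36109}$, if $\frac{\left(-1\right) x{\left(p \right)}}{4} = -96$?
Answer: $\frac{164614661}{128945239} \approx 1.2766$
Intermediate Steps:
$x{\left(p \right)} = 384$ ($x{\left(p \right)} = \left(-4\right) \left(-96\right) = 384$)
$\frac{x{\left(l \right)}}{-28568} - \frac{46583}{-36109} = \frac{384}{-28568} - \frac{46583}{-36109} = 384 \left(- \frac{1}{28568}\right) - - \frac{46583}{36109} = - \frac{48}{3571} + \frac{46583}{36109} = \frac{164614661}{128945239}$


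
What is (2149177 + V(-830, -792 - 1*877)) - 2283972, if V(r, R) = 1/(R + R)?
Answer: -449945711/3338 ≈ -1.3480e+5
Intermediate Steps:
V(r, R) = 1/(2*R)
(2149177 + V(-830, -792 - 1*877)) - 2283972 = (2149177 + 1/(2*(-792 - 1*877))) - 2283972 = (2149177 + 1/(2*(-792 - 877))) - 2283972 = (2149177 + (½)/(-1669)) - 2283972 = (2149177 + (½)*(-1/1669)) - 2283972 = (2149177 - 1/3338) - 2283972 = 7173952825/3338 - 2283972 = -449945711/3338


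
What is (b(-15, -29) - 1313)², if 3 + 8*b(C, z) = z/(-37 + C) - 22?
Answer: 299733255441/173056 ≈ 1.7320e+6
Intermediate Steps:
b(C, z) = -25/8 + z/(8*(-37 + C)) (b(C, z) = -3/8 + (z/(-37 + C) - 22)/8 = -3/8 + (-22 + z/(-37 + C))/8 = -3/8 + (-11/4 + z/(8*(-37 + C))) = -25/8 + z/(8*(-37 + C)))
(b(-15, -29) - 1313)² = ((925 - 29 - 25*(-15))/(8*(-37 - 15)) - 1313)² = ((⅛)*(925 - 29 + 375)/(-52) - 1313)² = ((⅛)*(-1/52)*1271 - 1313)² = (-1271/416 - 1313)² = (-547479/416)² = 299733255441/173056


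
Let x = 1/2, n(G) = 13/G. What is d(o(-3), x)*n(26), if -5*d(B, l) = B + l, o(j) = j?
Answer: ¼ ≈ 0.25000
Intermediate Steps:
x = ½ ≈ 0.50000
d(B, l) = -B/5 - l/5 (d(B, l) = -(B + l)/5 = -B/5 - l/5)
d(o(-3), x)*n(26) = (-⅕*(-3) - ⅕*½)*(13/26) = (⅗ - ⅒)*(13*(1/26)) = (½)*(½) = ¼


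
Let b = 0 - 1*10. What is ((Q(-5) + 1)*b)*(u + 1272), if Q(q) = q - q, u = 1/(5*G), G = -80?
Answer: -508799/40 ≈ -12720.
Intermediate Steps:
u = -1/400 (u = 1/(5*(-80)) = 1/(-400) = -1/400 ≈ -0.0025000)
b = -10 (b = 0 - 10 = -10)
Q(q) = 0
((Q(-5) + 1)*b)*(u + 1272) = ((0 + 1)*(-10))*(-1/400 + 1272) = (1*(-10))*(508799/400) = -10*508799/400 = -508799/40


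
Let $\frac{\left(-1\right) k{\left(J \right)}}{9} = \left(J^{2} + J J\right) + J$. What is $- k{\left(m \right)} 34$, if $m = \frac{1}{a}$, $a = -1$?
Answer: $306$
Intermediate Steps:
$m = -1$ ($m = \frac{1}{-1} = -1$)
$k{\left(J \right)} = - 18 J^{2} - 9 J$ ($k{\left(J \right)} = - 9 \left(\left(J^{2} + J J\right) + J\right) = - 9 \left(\left(J^{2} + J^{2}\right) + J\right) = - 9 \left(2 J^{2} + J\right) = - 9 \left(J + 2 J^{2}\right) = - 18 J^{2} - 9 J$)
$- k{\left(m \right)} 34 = - \left(-9\right) \left(-1\right) \left(1 + 2 \left(-1\right)\right) 34 = - \left(-9\right) \left(-1\right) \left(1 - 2\right) 34 = - \left(-9\right) \left(-1\right) \left(-1\right) 34 = \left(-1\right) \left(-9\right) 34 = 9 \cdot 34 = 306$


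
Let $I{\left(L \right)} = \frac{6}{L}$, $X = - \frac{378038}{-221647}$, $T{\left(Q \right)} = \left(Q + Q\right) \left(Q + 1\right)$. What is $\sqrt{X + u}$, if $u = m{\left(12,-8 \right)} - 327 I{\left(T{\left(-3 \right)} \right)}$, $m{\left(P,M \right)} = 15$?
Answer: $\frac{i \sqrt{28846507255402}}{443294} \approx 12.116 i$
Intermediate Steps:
$T{\left(Q \right)} = 2 Q \left(1 + Q\right)$
$X = \frac{378038}{221647}$ ($X = \left(-378038\right) \left(- \frac{1}{221647}\right) = \frac{378038}{221647} \approx 1.7056$)
$u = - \frac{297}{2}$ ($u = 15 - 327 \frac{6}{2 \left(-3\right) \left(1 - 3\right)} = 15 - 327 \frac{6}{2 \left(-3\right) \left(-2\right)} = 15 - 327 \cdot \frac{6}{12} = 15 - 327 \cdot 6 \cdot \frac{1}{12} = 15 - \frac{327}{2} = - \frac{297}{2} \approx -148.5$)
$\sqrt{X + u} = \sqrt{\frac{378038}{221647} - \frac{297}{2}} = \sqrt{- \frac{65073083}{443294}} = \frac{i \sqrt{28846507255402}}{443294}$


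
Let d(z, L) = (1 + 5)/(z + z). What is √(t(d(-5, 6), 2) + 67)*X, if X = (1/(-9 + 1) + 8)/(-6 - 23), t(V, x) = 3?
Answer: -63*√70/232 ≈ -2.2720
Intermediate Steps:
d(z, L) = 3/z (d(z, L) = 6/((2*z)) = 6*(1/(2*z)) = 3/z)
X = -63/232 (X = (1/(-8) + 8)/(-29) = (-⅛ + 8)*(-1/29) = (63/8)*(-1/29) = -63/232 ≈ -0.27155)
√(t(d(-5, 6), 2) + 67)*X = √(3 + 67)*(-63/232) = √70*(-63/232) = -63*√70/232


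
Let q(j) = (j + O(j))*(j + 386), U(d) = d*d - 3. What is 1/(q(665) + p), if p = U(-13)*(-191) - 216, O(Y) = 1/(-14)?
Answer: 14/9336851 ≈ 1.4994e-6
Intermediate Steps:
U(d) = -3 + d² (U(d) = d² - 3 = -3 + d²)
O(Y) = -1/14
q(j) = (386 + j)*(-1/14 + j) (q(j) = (j - 1/14)*(j + 386) = (-1/14 + j)*(386 + j) = (386 + j)*(-1/14 + j))
p = -31922 (p = (-3 + (-13)²)*(-191) - 216 = (-3 + 169)*(-191) - 216 = 166*(-191) - 216 = -31706 - 216 = -31922)
1/(q(665) + p) = 1/((-193/7 + 665² + (5403/14)*665) - 31922) = 1/((-193/7 + 442225 + 513285/2) - 31922) = 1/(9783759/14 - 31922) = 1/(9336851/14) = 14/9336851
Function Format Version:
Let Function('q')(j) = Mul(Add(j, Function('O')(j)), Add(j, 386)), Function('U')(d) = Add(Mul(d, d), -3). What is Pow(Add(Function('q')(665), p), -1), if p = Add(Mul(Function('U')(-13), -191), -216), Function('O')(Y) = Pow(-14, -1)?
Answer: Rational(14, 9336851) ≈ 1.4994e-6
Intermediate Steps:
Function('U')(d) = Add(-3, Pow(d, 2)) (Function('U')(d) = Add(Pow(d, 2), -3) = Add(-3, Pow(d, 2)))
Function('O')(Y) = Rational(-1, 14)
Function('q')(j) = Mul(Add(386, j), Add(Rational(-1, 14), j)) (Function('q')(j) = Mul(Add(j, Rational(-1, 14)), Add(j, 386)) = Mul(Add(Rational(-1, 14), j), Add(386, j)) = Mul(Add(386, j), Add(Rational(-1, 14), j)))
p = -31922 (p = Add(Mul(Add(-3, Pow(-13, 2)), -191), -216) = Add(Mul(Add(-3, 169), -191), -216) = Add(Mul(166, -191), -216) = Add(-31706, -216) = -31922)
Pow(Add(Function('q')(665), p), -1) = Pow(Add(Add(Rational(-193, 7), Pow(665, 2), Mul(Rational(5403, 14), 665)), -31922), -1) = Pow(Add(Add(Rational(-193, 7), 442225, Rational(513285, 2)), -31922), -1) = Pow(Add(Rational(9783759, 14), -31922), -1) = Pow(Rational(9336851, 14), -1) = Rational(14, 9336851)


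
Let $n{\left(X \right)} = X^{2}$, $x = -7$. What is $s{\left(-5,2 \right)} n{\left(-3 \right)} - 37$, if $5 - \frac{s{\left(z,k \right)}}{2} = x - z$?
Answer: $89$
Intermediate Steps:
$s{\left(z,k \right)} = 24 + 2 z$ ($s{\left(z,k \right)} = 10 - 2 \left(-7 - z\right) = 10 + \left(14 + 2 z\right) = 24 + 2 z$)
$s{\left(-5,2 \right)} n{\left(-3 \right)} - 37 = \left(24 + 2 \left(-5\right)\right) \left(-3\right)^{2} - 37 = \left(24 - 10\right) 9 - 37 = 14 \cdot 9 - 37 = 126 - 37 = 89$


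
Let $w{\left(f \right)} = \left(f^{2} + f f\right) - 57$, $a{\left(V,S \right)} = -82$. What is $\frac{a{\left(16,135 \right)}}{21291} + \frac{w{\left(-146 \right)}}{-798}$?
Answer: $- \frac{100725529}{1887802} \approx -53.356$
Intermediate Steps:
$w{\left(f \right)} = -57 + 2 f^{2}$ ($w{\left(f \right)} = \left(f^{2} + f^{2}\right) - 57 = 2 f^{2} - 57 = -57 + 2 f^{2}$)
$\frac{a{\left(16,135 \right)}}{21291} + \frac{w{\left(-146 \right)}}{-798} = - \frac{82}{21291} + \frac{-57 + 2 \left(-146\right)^{2}}{-798} = \left(-82\right) \frac{1}{21291} + \left(-57 + 2 \cdot 21316\right) \left(- \frac{1}{798}\right) = - \frac{82}{21291} + \left(-57 + 42632\right) \left(- \frac{1}{798}\right) = - \frac{82}{21291} + 42575 \left(- \frac{1}{798}\right) = - \frac{82}{21291} - \frac{42575}{798} = - \frac{100725529}{1887802}$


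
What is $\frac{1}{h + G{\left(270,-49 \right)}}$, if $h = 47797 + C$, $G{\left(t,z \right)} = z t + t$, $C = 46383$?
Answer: $\frac{1}{81220} \approx 1.2312 \cdot 10^{-5}$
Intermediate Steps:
$G{\left(t,z \right)} = t + t z$ ($G{\left(t,z \right)} = t z + t = t + t z$)
$h = 94180$ ($h = 47797 + 46383 = 94180$)
$\frac{1}{h + G{\left(270,-49 \right)}} = \frac{1}{94180 + 270 \left(1 - 49\right)} = \frac{1}{94180 + 270 \left(-48\right)} = \frac{1}{94180 - 12960} = \frac{1}{81220}$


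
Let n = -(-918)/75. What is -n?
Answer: -306/25 ≈ -12.240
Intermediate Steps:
n = 306/25 (n = -(-918)/75 = -102*(-3/25) = 306/25 ≈ 12.240)
-n = -1*306/25 = -306/25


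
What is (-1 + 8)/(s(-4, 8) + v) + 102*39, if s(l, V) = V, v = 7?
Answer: 59677/15 ≈ 3978.5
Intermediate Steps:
(-1 + 8)/(s(-4, 8) + v) + 102*39 = (-1 + 8)/(8 + 7) + 102*39 = 7/15 + 3978 = 59677/15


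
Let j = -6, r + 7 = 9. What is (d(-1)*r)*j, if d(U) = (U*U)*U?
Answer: 12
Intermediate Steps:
d(U) = U³ (d(U) = U²*U = U³)
r = 2 (r = -7 + 9 = 2)
(d(-1)*r)*j = ((-1)³*2)*(-6) = -1*2*(-6) = -2*(-6) = 12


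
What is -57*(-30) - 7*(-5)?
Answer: 1745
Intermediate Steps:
-57*(-30) - 7*(-5) = 1710 + 35 = 1745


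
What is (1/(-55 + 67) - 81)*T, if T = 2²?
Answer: -971/3 ≈ -323.67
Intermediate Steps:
T = 4
(1/(-55 + 67) - 81)*T = (1/(-55 + 67) - 81)*4 = (1/12 - 81)*4 = -971/12*4 = -971/3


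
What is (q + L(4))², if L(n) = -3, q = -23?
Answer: 676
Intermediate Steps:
(q + L(4))² = (-23 - 3)² = (-26)² = 676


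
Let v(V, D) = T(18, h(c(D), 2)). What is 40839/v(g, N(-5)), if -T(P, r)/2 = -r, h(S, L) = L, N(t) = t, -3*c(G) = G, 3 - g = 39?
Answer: 40839/4 ≈ 10210.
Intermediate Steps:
g = -36 (g = 3 - 1*39 = 3 - 39 = -36)
c(G) = -G/3
T(P, r) = 2*r (T(P, r) = -(-2)*r = 2*r)
v(V, D) = 4 (v(V, D) = 2*2 = 4)
40839/v(g, N(-5)) = 40839/4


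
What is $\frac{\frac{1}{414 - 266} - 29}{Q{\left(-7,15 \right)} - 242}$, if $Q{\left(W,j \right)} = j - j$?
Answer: $\frac{4291}{35816} \approx 0.11981$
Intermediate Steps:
$Q{\left(W,j \right)} = 0$
$\frac{\frac{1}{414 - 266} - 29}{Q{\left(-7,15 \right)} - 242} = \frac{\frac{1}{414 - 266} - 29}{0 - 242} = \frac{\frac{1}{148} - 29}{-242} = \left(\frac{1}{148} - 29\right) \left(- \frac{1}{242}\right) = \left(- \frac{4291}{148}\right) \left(- \frac{1}{242}\right) = \frac{4291}{35816}$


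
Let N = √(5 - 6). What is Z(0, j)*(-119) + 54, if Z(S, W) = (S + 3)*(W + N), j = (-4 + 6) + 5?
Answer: -2445 - 357*I ≈ -2445.0 - 357.0*I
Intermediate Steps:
N = I (N = √(-1) = I ≈ 1.0*I)
j = 7 (j = 2 + 5 = 7)
Z(S, W) = (3 + S)*(I + W) (Z(S, W) = (S + 3)*(W + I) = (3 + S)*(I + W))
Z(0, j)*(-119) + 54 = (3*I + 3*7 + I*0 + 0*7)*(-119) + 54 = (3*I + 21 + 0 + 0)*(-119) + 54 = (21 + 3*I)*(-119) + 54 = (-2499 - 357*I) + 54 = -2445 - 357*I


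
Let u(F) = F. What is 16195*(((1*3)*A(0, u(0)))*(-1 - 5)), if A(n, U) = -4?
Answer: 1166040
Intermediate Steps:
16195*(((1*3)*A(0, u(0)))*(-1 - 5)) = 16195*(((1*3)*(-4))*(-1 - 5)) = 16195*((3*(-4))*(-6)) = 16195*(-12*(-6)) = 16195*72 = 1166040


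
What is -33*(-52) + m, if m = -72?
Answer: 1644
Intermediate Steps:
-33*(-52) + m = -33*(-52) - 72 = 1716 - 72 = 1644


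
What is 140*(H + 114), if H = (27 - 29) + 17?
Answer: 18060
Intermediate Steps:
H = 15 (H = -2 + 17 = 15)
140*(H + 114) = 140*(15 + 114) = 140*129 = 18060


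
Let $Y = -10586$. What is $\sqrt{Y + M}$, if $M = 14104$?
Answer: $\sqrt{3518} \approx 59.313$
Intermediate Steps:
$\sqrt{Y + M} = \sqrt{-10586 + 14104} = \sqrt{3518}$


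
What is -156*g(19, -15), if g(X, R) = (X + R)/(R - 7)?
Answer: 312/11 ≈ 28.364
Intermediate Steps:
g(X, R) = (R + X)/(-7 + R)
-156*g(19, -15) = -156*(-15 + 19)/(-7 - 15) = -156*4/(-22) = -(-78)*4/11 = -156*(-2/11) = 312/11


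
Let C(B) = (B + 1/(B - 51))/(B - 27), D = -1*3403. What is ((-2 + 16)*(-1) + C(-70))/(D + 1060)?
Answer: 51949/9166597 ≈ 0.0056672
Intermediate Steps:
D = -3403
C(B) = (B + 1/(-51 + B))/(-27 + B)
((-2 + 16)*(-1) + C(-70))/(D + 1060) = ((-2 + 16)*(-1) + (1 + (-70)² - 51*(-70))/(1377 + (-70)² - 78*(-70)))/(-3403 + 1060) = (14*(-1) + (1 + 4900 + 3570)/(1377 + 4900 + 5460))/(-2343) = (-14 + 8471/11737)*(-1/2343) = -155847/11737*(-1/2343) = 51949/9166597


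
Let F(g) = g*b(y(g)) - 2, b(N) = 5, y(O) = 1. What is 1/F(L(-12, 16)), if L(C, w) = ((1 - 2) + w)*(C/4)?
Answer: -1/227 ≈ -0.0044053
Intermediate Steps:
L(C, w) = C*(-1 + w)/4 (L(C, w) = (-1 + w)*(C*(¼)) = (-1 + w)*(C/4) = C*(-1 + w)/4)
F(g) = -2 + 5*g (F(g) = g*5 - 2 = 5*g - 2 = -2 + 5*g)
1/F(L(-12, 16)) = 1/(-2 + 5*((¼)*(-12)*(-1 + 16))) = 1/(-2 + 5*((¼)*(-12)*15)) = 1/(-2 + 5*(-45)) = 1/(-2 - 225) = 1/(-227) = -1/227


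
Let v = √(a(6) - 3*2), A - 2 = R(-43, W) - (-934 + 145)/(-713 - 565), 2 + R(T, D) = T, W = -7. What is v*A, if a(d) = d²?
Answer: -18581*√30/426 ≈ -238.90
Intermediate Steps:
R(T, D) = -2 + T
A = -18581/426 (A = 2 + ((-2 - 43) - (-934 + 145)/(-713 - 565)) = 2 + (-45 - (-789)/(-1278)) = 2 + (-45 - (-789)*(-1)/1278) = 2 + (-45 - 1*263/426) = 2 + (-45 - 263/426) = 2 - 19433/426 = -18581/426 ≈ -43.617)
v = √30 (v = √(6² - 3*2) = √(36 - 6) = √30 ≈ 5.4772)
v*A = √30*(-18581/426) = -18581*√30/426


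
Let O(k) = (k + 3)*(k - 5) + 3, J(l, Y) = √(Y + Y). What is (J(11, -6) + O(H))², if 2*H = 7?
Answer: 537/16 - 27*I*√3 ≈ 33.563 - 46.765*I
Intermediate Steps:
H = 7/2 (H = (½)*7 = 7/2 ≈ 3.5000)
J(l, Y) = √2*√Y (J(l, Y) = √(2*Y) = √2*√Y)
O(k) = 3 + (-5 + k)*(3 + k) (O(k) = (3 + k)*(-5 + k) + 3 = (-5 + k)*(3 + k) + 3 = 3 + (-5 + k)*(3 + k))
(J(11, -6) + O(H))² = (√2*√(-6) + (-12 + (7/2)² - 2*7/2))² = (√2*(I*√6) + (-12 + 49/4 - 7))² = (2*I*√3 - 27/4)² = (-27/4 + 2*I*√3)²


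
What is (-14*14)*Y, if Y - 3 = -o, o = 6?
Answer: 588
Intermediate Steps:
Y = -3 (Y = 3 - 1*6 = 3 - 6 = -3)
(-14*14)*Y = -14*14*(-3) = -196*(-3) = 588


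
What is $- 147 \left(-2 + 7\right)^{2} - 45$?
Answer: $-3720$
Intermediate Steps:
$- 147 \left(-2 + 7\right)^{2} - 45 = - 147 \cdot 5^{2} - 45 = \left(-147\right) 25 - 45 = -3675 - 45 = -3720$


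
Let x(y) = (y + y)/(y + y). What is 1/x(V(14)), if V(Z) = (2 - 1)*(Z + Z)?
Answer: 1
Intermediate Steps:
V(Z) = 2*Z (V(Z) = 1*(2*Z) = 2*Z)
x(y) = 1 (x(y) = (2*y)/((2*y)) = (2*y)*(1/(2*y)) = 1)
1/x(V(14)) = 1/1 = 1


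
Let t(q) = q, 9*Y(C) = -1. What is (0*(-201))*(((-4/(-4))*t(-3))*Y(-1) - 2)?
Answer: 0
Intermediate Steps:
Y(C) = -1/9 (Y(C) = (1/9)*(-1) = -1/9)
(0*(-201))*(((-4/(-4))*t(-3))*Y(-1) - 2) = (0*(-201))*((-4/(-4)*(-3))*(-1/9) - 2) = 0*((-4*(-1/4)*(-3))*(-1/9) - 2) = 0*((1*(-3))*(-1/9) - 2) = 0*(-3*(-1/9) - 2) = 0*(1/3 - 2) = 0*(-5/3) = 0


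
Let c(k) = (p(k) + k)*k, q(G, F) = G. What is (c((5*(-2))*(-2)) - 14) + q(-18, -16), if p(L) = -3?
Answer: 308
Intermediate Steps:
c(k) = k*(-3 + k) (c(k) = (-3 + k)*k = k*(-3 + k))
(c((5*(-2))*(-2)) - 14) + q(-18, -16) = (((5*(-2))*(-2))*(-3 + (5*(-2))*(-2)) - 14) - 18 = ((-10*(-2))*(-3 - 10*(-2)) - 14) - 18 = (20*(-3 + 20) - 14) - 18 = (20*17 - 14) - 18 = (340 - 14) - 18 = 326 - 18 = 308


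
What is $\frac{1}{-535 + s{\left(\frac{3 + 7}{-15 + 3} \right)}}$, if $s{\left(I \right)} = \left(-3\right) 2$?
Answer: $- \frac{1}{541} \approx -0.0018484$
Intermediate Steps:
$s{\left(I \right)} = -6$
$\frac{1}{-535 + s{\left(\frac{3 + 7}{-15 + 3} \right)}} = \frac{1}{-535 - 6} = \frac{1}{-541} = - \frac{1}{541}$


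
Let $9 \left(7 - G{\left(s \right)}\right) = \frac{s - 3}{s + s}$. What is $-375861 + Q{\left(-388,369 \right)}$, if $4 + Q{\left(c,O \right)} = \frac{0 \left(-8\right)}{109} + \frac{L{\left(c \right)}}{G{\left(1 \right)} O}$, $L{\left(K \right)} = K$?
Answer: $- \frac{246567537}{656} \approx -3.7587 \cdot 10^{5}$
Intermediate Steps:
$G{\left(s \right)} = 7 - \frac{-3 + s}{18 s}$ ($G{\left(s \right)} = 7 - \frac{\left(s - 3\right) \frac{1}{s + s}}{9} = 7 - \frac{\left(-3 + s\right) \frac{1}{2 s}}{9} = 7 - \frac{\frac{1}{2} \frac{1}{s} \left(-3 + s\right)}{9} = 7 - \frac{-3 + s}{18 s}$)
$Q{\left(c,O \right)} = -4 + \frac{9 c}{64 O}$ ($Q{\left(c,O \right)} = -4 + \left(\frac{0 \left(-8\right)}{109} + \frac{c}{\frac{3 + 125 \cdot 1}{18 \cdot 1} O}\right) = -4 + \left(0 \cdot \frac{1}{109} + \frac{c}{\frac{1}{18} \cdot 1 \left(3 + 125\right) O}\right) = -4 + \left(0 + \frac{c}{\frac{1}{18} \cdot 1 \cdot 128 O}\right) = -4 + \left(0 + \frac{c}{\frac{64}{9} O}\right) = -4 + \left(0 + c \frac{9}{64 O}\right) = -4 + \left(0 + \frac{9 c}{64 O}\right) = -4 + \frac{9 c}{64 O}$)
$-375861 + Q{\left(-388,369 \right)} = -375861 - \left(4 + \frac{873}{16 \cdot 369}\right) = -375861 - \left(4 + \frac{873}{16} \cdot \frac{1}{369}\right) = -375861 - \frac{2721}{656} = - \frac{246567537}{656}$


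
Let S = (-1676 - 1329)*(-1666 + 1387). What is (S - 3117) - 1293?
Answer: 833985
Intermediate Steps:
S = 838395 (S = -3005*(-279) = 838395)
(S - 3117) - 1293 = (838395 - 3117) - 1293 = 835278 - 1293 = 833985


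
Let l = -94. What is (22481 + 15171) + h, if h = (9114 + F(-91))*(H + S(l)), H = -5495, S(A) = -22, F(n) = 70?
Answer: -50630476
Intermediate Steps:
h = -50668128 (h = (9114 + 70)*(-5495 - 22) = 9184*(-5517) = -50668128)
(22481 + 15171) + h = (22481 + 15171) - 50668128 = 37652 - 50668128 = -50630476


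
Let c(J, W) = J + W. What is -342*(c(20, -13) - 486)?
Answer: 163818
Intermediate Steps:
-342*(c(20, -13) - 486) = -342*((20 - 13) - 486) = -342*(7 - 486) = -342*(-479) = -1*(-163818) = 163818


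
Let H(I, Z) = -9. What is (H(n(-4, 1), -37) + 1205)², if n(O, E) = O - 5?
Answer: 1430416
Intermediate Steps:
n(O, E) = -5 + O
(H(n(-4, 1), -37) + 1205)² = (-9 + 1205)² = 1196² = 1430416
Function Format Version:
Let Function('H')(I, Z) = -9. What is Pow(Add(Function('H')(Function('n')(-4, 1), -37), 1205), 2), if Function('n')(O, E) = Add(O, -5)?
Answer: 1430416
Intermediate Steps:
Function('n')(O, E) = Add(-5, O)
Pow(Add(Function('H')(Function('n')(-4, 1), -37), 1205), 2) = Pow(Add(-9, 1205), 2) = Pow(1196, 2) = 1430416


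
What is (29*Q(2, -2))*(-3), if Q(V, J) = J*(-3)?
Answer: -522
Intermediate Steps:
Q(V, J) = -3*J
(29*Q(2, -2))*(-3) = (29*(-3*(-2)))*(-3) = (29*6)*(-3) = 174*(-3) = -522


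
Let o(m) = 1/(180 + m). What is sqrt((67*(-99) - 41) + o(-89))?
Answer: I*sqrt(55267303)/91 ≈ 81.694*I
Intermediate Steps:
sqrt((67*(-99) - 41) + o(-89)) = sqrt((67*(-99) - 41) + 1/(180 - 89)) = sqrt((-6633 - 41) + 1/91) = sqrt(-6674 + 1/91) = sqrt(-607333/91) = I*sqrt(55267303)/91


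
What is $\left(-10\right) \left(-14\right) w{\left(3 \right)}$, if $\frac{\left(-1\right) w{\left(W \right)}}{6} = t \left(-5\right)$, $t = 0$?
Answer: $0$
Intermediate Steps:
$w{\left(W \right)} = 0$ ($w{\left(W \right)} = - 6 \cdot 0 \left(-5\right) = \left(-6\right) 0 = 0$)
$\left(-10\right) \left(-14\right) w{\left(3 \right)} = \left(-10\right) \left(-14\right) 0 = 140 \cdot 0 = 0$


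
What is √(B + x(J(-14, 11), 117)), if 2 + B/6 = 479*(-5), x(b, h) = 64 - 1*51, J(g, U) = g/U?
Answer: I*√14369 ≈ 119.87*I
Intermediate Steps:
x(b, h) = 13 (x(b, h) = 64 - 51 = 13)
B = -14382 (B = -12 + 6*(479*(-5)) = -12 + 6*(-2395) = -12 - 14370 = -14382)
√(B + x(J(-14, 11), 117)) = √(-14382 + 13) = √(-14369) = I*√14369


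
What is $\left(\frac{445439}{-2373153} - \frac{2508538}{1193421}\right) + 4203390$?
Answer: $\frac{3968237068205800979}{944056875471} \approx 4.2034 \cdot 10^{6}$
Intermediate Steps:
$\left(\frac{445439}{-2373153} - \frac{2508538}{1193421}\right) + 4203390 = \left(445439 \left(- \frac{1}{2373153}\right) - \frac{2508538}{1193421}\right) + 4203390 = \left(- \frac{445439}{2373153} - \frac{2508538}{1193421}\right) + 4203390 = - \frac{2161580245711}{944056875471} + 4203390 = \frac{3968237068205800979}{944056875471}$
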